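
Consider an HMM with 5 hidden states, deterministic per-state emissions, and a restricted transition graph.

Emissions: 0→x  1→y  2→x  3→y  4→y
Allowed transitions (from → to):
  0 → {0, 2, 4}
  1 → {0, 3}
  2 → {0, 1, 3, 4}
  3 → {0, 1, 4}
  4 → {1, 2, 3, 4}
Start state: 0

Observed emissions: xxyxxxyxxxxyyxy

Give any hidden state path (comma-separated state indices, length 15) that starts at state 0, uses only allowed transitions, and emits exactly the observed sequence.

0,2,1,0,0,2,3,0,2,0,0,4,1,0,4

  pos 0: x in {0,2}, choose 0; start
  pos 1: x in {0,2}, choose 2; 0->2 ok
  pos 2: y in {1,3,4}, choose 1; 2->1 ok
  pos 3: x in {0,2}, choose 0; 1->0 ok
  pos 4: x in {0,2}, choose 0; 0->0 ok
  pos 5: x in {0,2}, choose 2; 0->2 ok
  pos 6: y in {1,3,4}, choose 3; 2->3 ok
  pos 7: x in {0,2}, choose 0; 3->0 ok
  pos 8: x in {0,2}, choose 2; 0->2 ok
  pos 9: x in {0,2}, choose 0; 2->0 ok
  pos 10: x in {0,2}, choose 0; 0->0 ok
  pos 11: y in {1,3,4}, choose 4; 0->4 ok
  pos 12: y in {1,3,4}, choose 1; 4->1 ok
  pos 13: x in {0,2}, choose 0; 1->0 ok
  pos 14: y in {1,3,4}, choose 4; 0->4 ok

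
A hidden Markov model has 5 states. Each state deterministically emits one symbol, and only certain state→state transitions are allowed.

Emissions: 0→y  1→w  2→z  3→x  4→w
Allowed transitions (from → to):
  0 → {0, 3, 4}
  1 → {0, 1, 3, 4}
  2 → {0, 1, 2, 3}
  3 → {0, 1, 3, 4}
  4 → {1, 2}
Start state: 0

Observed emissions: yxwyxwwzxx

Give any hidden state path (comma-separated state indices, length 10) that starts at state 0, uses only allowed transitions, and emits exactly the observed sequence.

  0: obs=y cand={0} pick 0 [start]
  1: obs=x cand={3} pick 3 [0->3 ok]
  2: obs=w cand={1,4} pick 1 [3->1 ok]
  3: obs=y cand={0} pick 0 [1->0 ok]
  4: obs=x cand={3} pick 3 [0->3 ok]
  5: obs=w cand={1,4} pick 1 [3->1 ok]
  6: obs=w cand={1,4} pick 4 [1->4 ok]
  7: obs=z cand={2} pick 2 [4->2 ok]
  8: obs=x cand={3} pick 3 [2->3 ok]
  9: obs=x cand={3} pick 3 [3->3 ok]

0,3,1,0,3,1,4,2,3,3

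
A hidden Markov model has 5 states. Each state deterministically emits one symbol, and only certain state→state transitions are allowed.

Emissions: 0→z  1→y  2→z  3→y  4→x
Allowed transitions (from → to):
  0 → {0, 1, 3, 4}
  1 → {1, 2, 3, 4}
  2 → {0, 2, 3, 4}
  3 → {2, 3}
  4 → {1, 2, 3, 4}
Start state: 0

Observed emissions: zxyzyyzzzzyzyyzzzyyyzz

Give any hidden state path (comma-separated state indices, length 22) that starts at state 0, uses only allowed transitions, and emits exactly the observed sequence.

  t0 'z' -> {0,2}, take 0 (start)
  t1 'x' -> {4}, take 4 (0->4 ok)
  t2 'y' -> {1,3}, take 3 (4->3 ok)
  t3 'z' -> {0,2}, take 2 (3->2 ok)
  t4 'y' -> {1,3}, take 3 (2->3 ok)
  t5 'y' -> {1,3}, take 3 (3->3 ok)
  t6 'z' -> {0,2}, take 2 (3->2 ok)
  t7 'z' -> {0,2}, take 2 (2->2 ok)
  t8 'z' -> {0,2}, take 0 (2->0 ok)
  t9 'z' -> {0,2}, take 0 (0->0 ok)
  t10 'y' -> {1,3}, take 3 (0->3 ok)
  t11 'z' -> {0,2}, take 2 (3->2 ok)
  t12 'y' -> {1,3}, take 3 (2->3 ok)
  t13 'y' -> {1,3}, take 3 (3->3 ok)
  t14 'z' -> {0,2}, take 2 (3->2 ok)
  t15 'z' -> {0,2}, take 0 (2->0 ok)
  t16 'z' -> {0,2}, take 0 (0->0 ok)
  t17 'y' -> {1,3}, take 3 (0->3 ok)
  t18 'y' -> {1,3}, take 3 (3->3 ok)
  t19 'y' -> {1,3}, take 3 (3->3 ok)
  t20 'z' -> {0,2}, take 2 (3->2 ok)
  t21 'z' -> {0,2}, take 0 (2->0 ok)

0,4,3,2,3,3,2,2,0,0,3,2,3,3,2,0,0,3,3,3,2,0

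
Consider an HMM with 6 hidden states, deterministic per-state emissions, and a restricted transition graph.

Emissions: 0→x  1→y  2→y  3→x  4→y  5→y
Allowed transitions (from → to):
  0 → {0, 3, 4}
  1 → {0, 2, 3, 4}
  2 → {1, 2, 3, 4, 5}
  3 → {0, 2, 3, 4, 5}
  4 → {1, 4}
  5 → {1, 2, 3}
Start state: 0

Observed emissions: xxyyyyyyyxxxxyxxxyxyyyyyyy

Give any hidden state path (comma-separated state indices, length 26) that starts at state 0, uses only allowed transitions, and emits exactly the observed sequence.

0,3,5,1,2,4,1,4,1,0,3,0,3,5,3,0,3,2,3,5,2,4,1,4,4,4

  t0 'x' -> {0,3}, take 0 (start)
  t1 'x' -> {0,3}, take 3 (0->3 ok)
  t2 'y' -> {1,2,4,5}, take 5 (3->5 ok)
  t3 'y' -> {1,2,4,5}, take 1 (5->1 ok)
  t4 'y' -> {1,2,4,5}, take 2 (1->2 ok)
  t5 'y' -> {1,2,4,5}, take 4 (2->4 ok)
  t6 'y' -> {1,2,4,5}, take 1 (4->1 ok)
  t7 'y' -> {1,2,4,5}, take 4 (1->4 ok)
  t8 'y' -> {1,2,4,5}, take 1 (4->1 ok)
  t9 'x' -> {0,3}, take 0 (1->0 ok)
  t10 'x' -> {0,3}, take 3 (0->3 ok)
  t11 'x' -> {0,3}, take 0 (3->0 ok)
  t12 'x' -> {0,3}, take 3 (0->3 ok)
  t13 'y' -> {1,2,4,5}, take 5 (3->5 ok)
  t14 'x' -> {0,3}, take 3 (5->3 ok)
  t15 'x' -> {0,3}, take 0 (3->0 ok)
  t16 'x' -> {0,3}, take 3 (0->3 ok)
  t17 'y' -> {1,2,4,5}, take 2 (3->2 ok)
  t18 'x' -> {0,3}, take 3 (2->3 ok)
  t19 'y' -> {1,2,4,5}, take 5 (3->5 ok)
  t20 'y' -> {1,2,4,5}, take 2 (5->2 ok)
  t21 'y' -> {1,2,4,5}, take 4 (2->4 ok)
  t22 'y' -> {1,2,4,5}, take 1 (4->1 ok)
  t23 'y' -> {1,2,4,5}, take 4 (1->4 ok)
  t24 'y' -> {1,2,4,5}, take 4 (4->4 ok)
  t25 'y' -> {1,2,4,5}, take 4 (4->4 ok)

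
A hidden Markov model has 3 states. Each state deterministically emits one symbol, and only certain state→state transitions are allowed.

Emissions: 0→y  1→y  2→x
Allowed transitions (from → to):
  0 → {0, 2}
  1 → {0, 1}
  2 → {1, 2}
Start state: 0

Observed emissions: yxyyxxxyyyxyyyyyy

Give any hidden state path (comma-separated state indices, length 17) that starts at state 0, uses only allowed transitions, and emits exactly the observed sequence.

  t0 'y' -> {0,1}, take 0 (start)
  t1 'x' -> {2}, take 2 (0->2 ok)
  t2 'y' -> {0,1}, take 1 (2->1 ok)
  t3 'y' -> {0,1}, take 0 (1->0 ok)
  t4 'x' -> {2}, take 2 (0->2 ok)
  t5 'x' -> {2}, take 2 (2->2 ok)
  t6 'x' -> {2}, take 2 (2->2 ok)
  t7 'y' -> {0,1}, take 1 (2->1 ok)
  t8 'y' -> {0,1}, take 1 (1->1 ok)
  t9 'y' -> {0,1}, take 0 (1->0 ok)
  t10 'x' -> {2}, take 2 (0->2 ok)
  t11 'y' -> {0,1}, take 1 (2->1 ok)
  t12 'y' -> {0,1}, take 1 (1->1 ok)
  t13 'y' -> {0,1}, take 1 (1->1 ok)
  t14 'y' -> {0,1}, take 0 (1->0 ok)
  t15 'y' -> {0,1}, take 0 (0->0 ok)
  t16 'y' -> {0,1}, take 0 (0->0 ok)

0,2,1,0,2,2,2,1,1,0,2,1,1,1,0,0,0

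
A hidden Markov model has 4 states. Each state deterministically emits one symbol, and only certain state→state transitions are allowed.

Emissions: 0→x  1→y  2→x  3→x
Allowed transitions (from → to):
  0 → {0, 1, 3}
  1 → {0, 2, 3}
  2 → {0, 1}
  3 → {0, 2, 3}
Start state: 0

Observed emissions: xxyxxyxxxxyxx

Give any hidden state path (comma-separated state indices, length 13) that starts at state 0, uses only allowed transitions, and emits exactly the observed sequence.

  [0] x  {0,2,3}  => 0  start
  [1] x  {0,2,3}  => 0  0->0 ok
  [2] y  {1}  => 1  0->1 ok
  [3] x  {0,2,3}  => 3  1->3 ok
  [4] x  {0,2,3}  => 2  3->2 ok
  [5] y  {1}  => 1  2->1 ok
  [6] x  {0,2,3}  => 0  1->0 ok
  [7] x  {0,2,3}  => 3  0->3 ok
  [8] x  {0,2,3}  => 2  3->2 ok
  [9] x  {0,2,3}  => 0  2->0 ok
  [10] y  {1}  => 1  0->1 ok
  [11] x  {0,2,3}  => 2  1->2 ok
  [12] x  {0,2,3}  => 0  2->0 ok

0,0,1,3,2,1,0,3,2,0,1,2,0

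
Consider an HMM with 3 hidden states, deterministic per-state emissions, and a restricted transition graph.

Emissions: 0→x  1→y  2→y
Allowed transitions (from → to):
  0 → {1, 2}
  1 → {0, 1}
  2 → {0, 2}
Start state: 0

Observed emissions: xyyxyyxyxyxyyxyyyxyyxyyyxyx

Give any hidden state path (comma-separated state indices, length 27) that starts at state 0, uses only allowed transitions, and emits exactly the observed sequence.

  pos 0: x in {0}, choose 0; start
  pos 1: y in {1,2}, choose 2; 0->2 ok
  pos 2: y in {1,2}, choose 2; 2->2 ok
  pos 3: x in {0}, choose 0; 2->0 ok
  pos 4: y in {1,2}, choose 1; 0->1 ok
  pos 5: y in {1,2}, choose 1; 1->1 ok
  pos 6: x in {0}, choose 0; 1->0 ok
  pos 7: y in {1,2}, choose 1; 0->1 ok
  pos 8: x in {0}, choose 0; 1->0 ok
  pos 9: y in {1,2}, choose 1; 0->1 ok
  pos 10: x in {0}, choose 0; 1->0 ok
  pos 11: y in {1,2}, choose 2; 0->2 ok
  pos 12: y in {1,2}, choose 2; 2->2 ok
  pos 13: x in {0}, choose 0; 2->0 ok
  pos 14: y in {1,2}, choose 2; 0->2 ok
  pos 15: y in {1,2}, choose 2; 2->2 ok
  pos 16: y in {1,2}, choose 2; 2->2 ok
  pos 17: x in {0}, choose 0; 2->0 ok
  pos 18: y in {1,2}, choose 2; 0->2 ok
  pos 19: y in {1,2}, choose 2; 2->2 ok
  pos 20: x in {0}, choose 0; 2->0 ok
  pos 21: y in {1,2}, choose 1; 0->1 ok
  pos 22: y in {1,2}, choose 1; 1->1 ok
  pos 23: y in {1,2}, choose 1; 1->1 ok
  pos 24: x in {0}, choose 0; 1->0 ok
  pos 25: y in {1,2}, choose 2; 0->2 ok
  pos 26: x in {0}, choose 0; 2->0 ok

0,2,2,0,1,1,0,1,0,1,0,2,2,0,2,2,2,0,2,2,0,1,1,1,0,2,0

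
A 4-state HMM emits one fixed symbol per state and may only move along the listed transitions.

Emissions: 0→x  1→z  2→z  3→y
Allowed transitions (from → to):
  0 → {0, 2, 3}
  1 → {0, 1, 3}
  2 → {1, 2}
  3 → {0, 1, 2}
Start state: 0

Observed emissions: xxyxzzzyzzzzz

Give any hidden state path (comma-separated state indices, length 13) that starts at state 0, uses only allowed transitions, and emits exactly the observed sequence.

  t0 'x' -> {0}, take 0 (start)
  t1 'x' -> {0}, take 0 (0->0 ok)
  t2 'y' -> {3}, take 3 (0->3 ok)
  t3 'x' -> {0}, take 0 (3->0 ok)
  t4 'z' -> {1,2}, take 2 (0->2 ok)
  t5 'z' -> {1,2}, take 2 (2->2 ok)
  t6 'z' -> {1,2}, take 1 (2->1 ok)
  t7 'y' -> {3}, take 3 (1->3 ok)
  t8 'z' -> {1,2}, take 2 (3->2 ok)
  t9 'z' -> {1,2}, take 2 (2->2 ok)
  t10 'z' -> {1,2}, take 2 (2->2 ok)
  t11 'z' -> {1,2}, take 1 (2->1 ok)
  t12 'z' -> {1,2}, take 1 (1->1 ok)

0,0,3,0,2,2,1,3,2,2,2,1,1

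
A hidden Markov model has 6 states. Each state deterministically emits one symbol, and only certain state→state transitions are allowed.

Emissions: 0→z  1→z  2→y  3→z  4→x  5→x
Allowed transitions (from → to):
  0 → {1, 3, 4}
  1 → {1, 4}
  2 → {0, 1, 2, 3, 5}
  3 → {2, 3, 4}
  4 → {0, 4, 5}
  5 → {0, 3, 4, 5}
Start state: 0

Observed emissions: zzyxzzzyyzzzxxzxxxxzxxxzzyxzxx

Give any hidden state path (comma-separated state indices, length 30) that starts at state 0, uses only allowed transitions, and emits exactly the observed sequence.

  pos 0: z in {0,1,3}, choose 0; start
  pos 1: z in {0,1,3}, choose 3; 0->3 ok
  pos 2: y in {2}, choose 2; 3->2 ok
  pos 3: x in {4,5}, choose 5; 2->5 ok
  pos 4: z in {0,1,3}, choose 0; 5->0 ok
  pos 5: z in {0,1,3}, choose 3; 0->3 ok
  pos 6: z in {0,1,3}, choose 3; 3->3 ok
  pos 7: y in {2}, choose 2; 3->2 ok
  pos 8: y in {2}, choose 2; 2->2 ok
  pos 9: z in {0,1,3}, choose 0; 2->0 ok
  pos 10: z in {0,1,3}, choose 1; 0->1 ok
  pos 11: z in {0,1,3}, choose 1; 1->1 ok
  pos 12: x in {4,5}, choose 4; 1->4 ok
  pos 13: x in {4,5}, choose 5; 4->5 ok
  pos 14: z in {0,1,3}, choose 0; 5->0 ok
  pos 15: x in {4,5}, choose 4; 0->4 ok
  pos 16: x in {4,5}, choose 5; 4->5 ok
  pos 17: x in {4,5}, choose 5; 5->5 ok
  pos 18: x in {4,5}, choose 4; 5->4 ok
  pos 19: z in {0,1,3}, choose 0; 4->0 ok
  pos 20: x in {4,5}, choose 4; 0->4 ok
  pos 21: x in {4,5}, choose 4; 4->4 ok
  pos 22: x in {4,5}, choose 4; 4->4 ok
  pos 23: z in {0,1,3}, choose 0; 4->0 ok
  pos 24: z in {0,1,3}, choose 3; 0->3 ok
  pos 25: y in {2}, choose 2; 3->2 ok
  pos 26: x in {4,5}, choose 5; 2->5 ok
  pos 27: z in {0,1,3}, choose 0; 5->0 ok
  pos 28: x in {4,5}, choose 4; 0->4 ok
  pos 29: x in {4,5}, choose 5; 4->5 ok

0,3,2,5,0,3,3,2,2,0,1,1,4,5,0,4,5,5,4,0,4,4,4,0,3,2,5,0,4,5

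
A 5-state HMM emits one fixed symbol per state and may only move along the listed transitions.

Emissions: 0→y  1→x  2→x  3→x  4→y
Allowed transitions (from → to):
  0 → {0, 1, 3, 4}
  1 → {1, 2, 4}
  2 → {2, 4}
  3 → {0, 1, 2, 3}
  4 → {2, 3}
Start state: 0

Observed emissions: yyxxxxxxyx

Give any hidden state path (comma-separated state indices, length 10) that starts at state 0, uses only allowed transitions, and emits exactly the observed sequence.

0,0,3,3,3,2,2,2,4,3

  0: obs=y cand={0,4} pick 0 [start]
  1: obs=y cand={0,4} pick 0 [0->0 ok]
  2: obs=x cand={1,2,3} pick 3 [0->3 ok]
  3: obs=x cand={1,2,3} pick 3 [3->3 ok]
  4: obs=x cand={1,2,3} pick 3 [3->3 ok]
  5: obs=x cand={1,2,3} pick 2 [3->2 ok]
  6: obs=x cand={1,2,3} pick 2 [2->2 ok]
  7: obs=x cand={1,2,3} pick 2 [2->2 ok]
  8: obs=y cand={0,4} pick 4 [2->4 ok]
  9: obs=x cand={1,2,3} pick 3 [4->3 ok]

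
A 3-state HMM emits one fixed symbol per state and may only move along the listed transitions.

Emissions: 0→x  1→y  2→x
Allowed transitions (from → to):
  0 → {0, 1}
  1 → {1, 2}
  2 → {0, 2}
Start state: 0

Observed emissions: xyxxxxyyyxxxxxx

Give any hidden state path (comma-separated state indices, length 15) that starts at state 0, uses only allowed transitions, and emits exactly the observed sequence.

0,1,2,0,0,0,1,1,1,2,2,2,2,2,0

  pos 0: x in {0,2}, choose 0; start
  pos 1: y in {1}, choose 1; 0->1 ok
  pos 2: x in {0,2}, choose 2; 1->2 ok
  pos 3: x in {0,2}, choose 0; 2->0 ok
  pos 4: x in {0,2}, choose 0; 0->0 ok
  pos 5: x in {0,2}, choose 0; 0->0 ok
  pos 6: y in {1}, choose 1; 0->1 ok
  pos 7: y in {1}, choose 1; 1->1 ok
  pos 8: y in {1}, choose 1; 1->1 ok
  pos 9: x in {0,2}, choose 2; 1->2 ok
  pos 10: x in {0,2}, choose 2; 2->2 ok
  pos 11: x in {0,2}, choose 2; 2->2 ok
  pos 12: x in {0,2}, choose 2; 2->2 ok
  pos 13: x in {0,2}, choose 2; 2->2 ok
  pos 14: x in {0,2}, choose 0; 2->0 ok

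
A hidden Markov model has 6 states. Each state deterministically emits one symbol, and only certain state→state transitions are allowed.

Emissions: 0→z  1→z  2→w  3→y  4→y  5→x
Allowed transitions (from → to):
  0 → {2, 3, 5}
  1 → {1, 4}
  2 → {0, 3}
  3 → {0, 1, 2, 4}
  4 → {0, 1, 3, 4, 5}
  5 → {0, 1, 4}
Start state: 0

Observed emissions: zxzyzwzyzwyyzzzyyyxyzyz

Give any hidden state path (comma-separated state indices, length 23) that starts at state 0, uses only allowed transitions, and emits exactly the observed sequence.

  0: obs=z cand={0,1} pick 0 [start]
  1: obs=x cand={5} pick 5 [0->5 ok]
  2: obs=z cand={0,1} pick 1 [5->1 ok]
  3: obs=y cand={3,4} pick 4 [1->4 ok]
  4: obs=z cand={0,1} pick 0 [4->0 ok]
  5: obs=w cand={2} pick 2 [0->2 ok]
  6: obs=z cand={0,1} pick 0 [2->0 ok]
  7: obs=y cand={3,4} pick 3 [0->3 ok]
  8: obs=z cand={0,1} pick 0 [3->0 ok]
  9: obs=w cand={2} pick 2 [0->2 ok]
  10: obs=y cand={3,4} pick 3 [2->3 ok]
  11: obs=y cand={3,4} pick 4 [3->4 ok]
  12: obs=z cand={0,1} pick 1 [4->1 ok]
  13: obs=z cand={0,1} pick 1 [1->1 ok]
  14: obs=z cand={0,1} pick 1 [1->1 ok]
  15: obs=y cand={3,4} pick 4 [1->4 ok]
  16: obs=y cand={3,4} pick 3 [4->3 ok]
  17: obs=y cand={3,4} pick 4 [3->4 ok]
  18: obs=x cand={5} pick 5 [4->5 ok]
  19: obs=y cand={3,4} pick 4 [5->4 ok]
  20: obs=z cand={0,1} pick 0 [4->0 ok]
  21: obs=y cand={3,4} pick 3 [0->3 ok]
  22: obs=z cand={0,1} pick 0 [3->0 ok]

0,5,1,4,0,2,0,3,0,2,3,4,1,1,1,4,3,4,5,4,0,3,0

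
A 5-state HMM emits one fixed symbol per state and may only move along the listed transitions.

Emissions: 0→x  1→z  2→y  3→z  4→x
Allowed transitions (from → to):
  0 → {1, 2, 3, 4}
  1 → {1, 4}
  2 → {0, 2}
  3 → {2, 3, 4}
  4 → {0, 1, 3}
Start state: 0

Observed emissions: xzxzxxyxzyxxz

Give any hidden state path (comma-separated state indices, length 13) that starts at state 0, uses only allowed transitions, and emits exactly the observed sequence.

  t0 'x' -> {0,4}, take 0 (start)
  t1 'z' -> {1,3}, take 1 (0->1 ok)
  t2 'x' -> {0,4}, take 4 (1->4 ok)
  t3 'z' -> {1,3}, take 3 (4->3 ok)
  t4 'x' -> {0,4}, take 4 (3->4 ok)
  t5 'x' -> {0,4}, take 0 (4->0 ok)
  t6 'y' -> {2}, take 2 (0->2 ok)
  t7 'x' -> {0,4}, take 0 (2->0 ok)
  t8 'z' -> {1,3}, take 3 (0->3 ok)
  t9 'y' -> {2}, take 2 (3->2 ok)
  t10 'x' -> {0,4}, take 0 (2->0 ok)
  t11 'x' -> {0,4}, take 4 (0->4 ok)
  t12 'z' -> {1,3}, take 3 (4->3 ok)

0,1,4,3,4,0,2,0,3,2,0,4,3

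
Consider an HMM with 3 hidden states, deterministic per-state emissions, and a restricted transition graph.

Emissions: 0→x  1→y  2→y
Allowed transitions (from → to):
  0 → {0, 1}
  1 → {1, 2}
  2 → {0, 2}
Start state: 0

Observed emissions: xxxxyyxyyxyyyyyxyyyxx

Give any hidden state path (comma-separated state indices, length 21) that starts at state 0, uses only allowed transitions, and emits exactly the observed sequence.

  t0 'x' -> {0}, take 0 (start)
  t1 'x' -> {0}, take 0 (0->0 ok)
  t2 'x' -> {0}, take 0 (0->0 ok)
  t3 'x' -> {0}, take 0 (0->0 ok)
  t4 'y' -> {1,2}, take 1 (0->1 ok)
  t5 'y' -> {1,2}, take 2 (1->2 ok)
  t6 'x' -> {0}, take 0 (2->0 ok)
  t7 'y' -> {1,2}, take 1 (0->1 ok)
  t8 'y' -> {1,2}, take 2 (1->2 ok)
  t9 'x' -> {0}, take 0 (2->0 ok)
  t10 'y' -> {1,2}, take 1 (0->1 ok)
  t11 'y' -> {1,2}, take 1 (1->1 ok)
  t12 'y' -> {1,2}, take 1 (1->1 ok)
  t13 'y' -> {1,2}, take 1 (1->1 ok)
  t14 'y' -> {1,2}, take 2 (1->2 ok)
  t15 'x' -> {0}, take 0 (2->0 ok)
  t16 'y' -> {1,2}, take 1 (0->1 ok)
  t17 'y' -> {1,2}, take 2 (1->2 ok)
  t18 'y' -> {1,2}, take 2 (2->2 ok)
  t19 'x' -> {0}, take 0 (2->0 ok)
  t20 'x' -> {0}, take 0 (0->0 ok)

0,0,0,0,1,2,0,1,2,0,1,1,1,1,2,0,1,2,2,0,0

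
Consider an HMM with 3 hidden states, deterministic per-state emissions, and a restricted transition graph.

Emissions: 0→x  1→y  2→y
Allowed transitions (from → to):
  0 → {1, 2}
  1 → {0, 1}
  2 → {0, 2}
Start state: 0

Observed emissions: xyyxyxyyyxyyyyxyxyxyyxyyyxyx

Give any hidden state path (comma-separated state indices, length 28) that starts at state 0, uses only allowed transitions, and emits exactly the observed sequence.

0,1,1,0,1,0,1,1,1,0,2,2,2,2,0,2,0,1,0,1,1,0,1,1,1,0,1,0

  t0 'x' -> {0}, take 0 (start)
  t1 'y' -> {1,2}, take 1 (0->1 ok)
  t2 'y' -> {1,2}, take 1 (1->1 ok)
  t3 'x' -> {0}, take 0 (1->0 ok)
  t4 'y' -> {1,2}, take 1 (0->1 ok)
  t5 'x' -> {0}, take 0 (1->0 ok)
  t6 'y' -> {1,2}, take 1 (0->1 ok)
  t7 'y' -> {1,2}, take 1 (1->1 ok)
  t8 'y' -> {1,2}, take 1 (1->1 ok)
  t9 'x' -> {0}, take 0 (1->0 ok)
  t10 'y' -> {1,2}, take 2 (0->2 ok)
  t11 'y' -> {1,2}, take 2 (2->2 ok)
  t12 'y' -> {1,2}, take 2 (2->2 ok)
  t13 'y' -> {1,2}, take 2 (2->2 ok)
  t14 'x' -> {0}, take 0 (2->0 ok)
  t15 'y' -> {1,2}, take 2 (0->2 ok)
  t16 'x' -> {0}, take 0 (2->0 ok)
  t17 'y' -> {1,2}, take 1 (0->1 ok)
  t18 'x' -> {0}, take 0 (1->0 ok)
  t19 'y' -> {1,2}, take 1 (0->1 ok)
  t20 'y' -> {1,2}, take 1 (1->1 ok)
  t21 'x' -> {0}, take 0 (1->0 ok)
  t22 'y' -> {1,2}, take 1 (0->1 ok)
  t23 'y' -> {1,2}, take 1 (1->1 ok)
  t24 'y' -> {1,2}, take 1 (1->1 ok)
  t25 'x' -> {0}, take 0 (1->0 ok)
  t26 'y' -> {1,2}, take 1 (0->1 ok)
  t27 'x' -> {0}, take 0 (1->0 ok)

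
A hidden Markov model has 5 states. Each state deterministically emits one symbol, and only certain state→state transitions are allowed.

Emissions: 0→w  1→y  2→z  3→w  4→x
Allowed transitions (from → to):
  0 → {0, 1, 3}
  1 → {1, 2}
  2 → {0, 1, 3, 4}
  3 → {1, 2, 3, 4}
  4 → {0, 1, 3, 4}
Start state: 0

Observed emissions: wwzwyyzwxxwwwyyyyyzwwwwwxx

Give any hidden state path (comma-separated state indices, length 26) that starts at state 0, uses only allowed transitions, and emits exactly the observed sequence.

  t0 'w' -> {0,3}, take 0 (start)
  t1 'w' -> {0,3}, take 3 (0->3 ok)
  t2 'z' -> {2}, take 2 (3->2 ok)
  t3 'w' -> {0,3}, take 0 (2->0 ok)
  t4 'y' -> {1}, take 1 (0->1 ok)
  t5 'y' -> {1}, take 1 (1->1 ok)
  t6 'z' -> {2}, take 2 (1->2 ok)
  t7 'w' -> {0,3}, take 3 (2->3 ok)
  t8 'x' -> {4}, take 4 (3->4 ok)
  t9 'x' -> {4}, take 4 (4->4 ok)
  t10 'w' -> {0,3}, take 0 (4->0 ok)
  t11 'w' -> {0,3}, take 0 (0->0 ok)
  t12 'w' -> {0,3}, take 3 (0->3 ok)
  t13 'y' -> {1}, take 1 (3->1 ok)
  t14 'y' -> {1}, take 1 (1->1 ok)
  t15 'y' -> {1}, take 1 (1->1 ok)
  t16 'y' -> {1}, take 1 (1->1 ok)
  t17 'y' -> {1}, take 1 (1->1 ok)
  t18 'z' -> {2}, take 2 (1->2 ok)
  t19 'w' -> {0,3}, take 0 (2->0 ok)
  t20 'w' -> {0,3}, take 0 (0->0 ok)
  t21 'w' -> {0,3}, take 0 (0->0 ok)
  t22 'w' -> {0,3}, take 3 (0->3 ok)
  t23 'w' -> {0,3}, take 3 (3->3 ok)
  t24 'x' -> {4}, take 4 (3->4 ok)
  t25 'x' -> {4}, take 4 (4->4 ok)

0,3,2,0,1,1,2,3,4,4,0,0,3,1,1,1,1,1,2,0,0,0,3,3,4,4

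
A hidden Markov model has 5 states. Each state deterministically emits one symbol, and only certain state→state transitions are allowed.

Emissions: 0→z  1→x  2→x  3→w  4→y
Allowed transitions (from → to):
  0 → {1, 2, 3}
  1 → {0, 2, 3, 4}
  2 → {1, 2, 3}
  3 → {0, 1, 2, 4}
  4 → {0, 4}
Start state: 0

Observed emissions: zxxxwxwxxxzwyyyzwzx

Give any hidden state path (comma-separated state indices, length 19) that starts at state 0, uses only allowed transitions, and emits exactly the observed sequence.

  t0 'z' -> {0}, take 0 (start)
  t1 'x' -> {1,2}, take 2 (0->2 ok)
  t2 'x' -> {1,2}, take 1 (2->1 ok)
  t3 'x' -> {1,2}, take 2 (1->2 ok)
  t4 'w' -> {3}, take 3 (2->3 ok)
  t5 'x' -> {1,2}, take 1 (3->1 ok)
  t6 'w' -> {3}, take 3 (1->3 ok)
  t7 'x' -> {1,2}, take 1 (3->1 ok)
  t8 'x' -> {1,2}, take 2 (1->2 ok)
  t9 'x' -> {1,2}, take 1 (2->1 ok)
  t10 'z' -> {0}, take 0 (1->0 ok)
  t11 'w' -> {3}, take 3 (0->3 ok)
  t12 'y' -> {4}, take 4 (3->4 ok)
  t13 'y' -> {4}, take 4 (4->4 ok)
  t14 'y' -> {4}, take 4 (4->4 ok)
  t15 'z' -> {0}, take 0 (4->0 ok)
  t16 'w' -> {3}, take 3 (0->3 ok)
  t17 'z' -> {0}, take 0 (3->0 ok)
  t18 'x' -> {1,2}, take 2 (0->2 ok)

0,2,1,2,3,1,3,1,2,1,0,3,4,4,4,0,3,0,2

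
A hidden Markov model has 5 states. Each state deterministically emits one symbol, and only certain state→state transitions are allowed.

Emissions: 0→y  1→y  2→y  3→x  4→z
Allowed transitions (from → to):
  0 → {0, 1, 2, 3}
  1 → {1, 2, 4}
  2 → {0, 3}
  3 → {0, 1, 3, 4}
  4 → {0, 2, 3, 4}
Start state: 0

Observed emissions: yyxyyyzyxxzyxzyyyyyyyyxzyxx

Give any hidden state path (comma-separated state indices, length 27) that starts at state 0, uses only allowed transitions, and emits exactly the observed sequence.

  0: obs=y cand={0,1,2} pick 0 [start]
  1: obs=y cand={0,1,2} pick 2 [0->2 ok]
  2: obs=x cand={3} pick 3 [2->3 ok]
  3: obs=y cand={0,1,2} pick 0 [3->0 ok]
  4: obs=y cand={0,1,2} pick 1 [0->1 ok]
  5: obs=y cand={0,1,2} pick 1 [1->1 ok]
  6: obs=z cand={4} pick 4 [1->4 ok]
  7: obs=y cand={0,1,2} pick 2 [4->2 ok]
  8: obs=x cand={3} pick 3 [2->3 ok]
  9: obs=x cand={3} pick 3 [3->3 ok]
  10: obs=z cand={4} pick 4 [3->4 ok]
  11: obs=y cand={0,1,2} pick 2 [4->2 ok]
  12: obs=x cand={3} pick 3 [2->3 ok]
  13: obs=z cand={4} pick 4 [3->4 ok]
  14: obs=y cand={0,1,2} pick 2 [4->2 ok]
  15: obs=y cand={0,1,2} pick 0 [2->0 ok]
  16: obs=y cand={0,1,2} pick 1 [0->1 ok]
  17: obs=y cand={0,1,2} pick 1 [1->1 ok]
  18: obs=y cand={0,1,2} pick 2 [1->2 ok]
  19: obs=y cand={0,1,2} pick 0 [2->0 ok]
  20: obs=y cand={0,1,2} pick 0 [0->0 ok]
  21: obs=y cand={0,1,2} pick 2 [0->2 ok]
  22: obs=x cand={3} pick 3 [2->3 ok]
  23: obs=z cand={4} pick 4 [3->4 ok]
  24: obs=y cand={0,1,2} pick 0 [4->0 ok]
  25: obs=x cand={3} pick 3 [0->3 ok]
  26: obs=x cand={3} pick 3 [3->3 ok]

0,2,3,0,1,1,4,2,3,3,4,2,3,4,2,0,1,1,2,0,0,2,3,4,0,3,3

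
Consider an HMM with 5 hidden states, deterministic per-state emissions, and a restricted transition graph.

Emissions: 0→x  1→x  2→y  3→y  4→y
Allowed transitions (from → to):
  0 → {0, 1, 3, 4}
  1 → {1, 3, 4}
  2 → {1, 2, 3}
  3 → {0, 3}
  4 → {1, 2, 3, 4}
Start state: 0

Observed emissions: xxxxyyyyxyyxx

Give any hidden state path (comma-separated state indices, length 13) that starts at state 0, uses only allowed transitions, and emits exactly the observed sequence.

0,0,1,1,4,2,3,3,0,3,3,0,0

  pos 0: x in {0,1}, choose 0; start
  pos 1: x in {0,1}, choose 0; 0->0 ok
  pos 2: x in {0,1}, choose 1; 0->1 ok
  pos 3: x in {0,1}, choose 1; 1->1 ok
  pos 4: y in {2,3,4}, choose 4; 1->4 ok
  pos 5: y in {2,3,4}, choose 2; 4->2 ok
  pos 6: y in {2,3,4}, choose 3; 2->3 ok
  pos 7: y in {2,3,4}, choose 3; 3->3 ok
  pos 8: x in {0,1}, choose 0; 3->0 ok
  pos 9: y in {2,3,4}, choose 3; 0->3 ok
  pos 10: y in {2,3,4}, choose 3; 3->3 ok
  pos 11: x in {0,1}, choose 0; 3->0 ok
  pos 12: x in {0,1}, choose 0; 0->0 ok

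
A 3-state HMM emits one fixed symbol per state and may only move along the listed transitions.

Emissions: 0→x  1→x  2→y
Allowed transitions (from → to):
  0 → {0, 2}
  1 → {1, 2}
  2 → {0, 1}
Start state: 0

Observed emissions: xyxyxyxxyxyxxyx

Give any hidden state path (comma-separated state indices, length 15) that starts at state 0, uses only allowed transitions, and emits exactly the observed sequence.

0,2,1,2,1,2,1,1,2,0,2,1,1,2,1

  0: obs=x cand={0,1} pick 0 [start]
  1: obs=y cand={2} pick 2 [0->2 ok]
  2: obs=x cand={0,1} pick 1 [2->1 ok]
  3: obs=y cand={2} pick 2 [1->2 ok]
  4: obs=x cand={0,1} pick 1 [2->1 ok]
  5: obs=y cand={2} pick 2 [1->2 ok]
  6: obs=x cand={0,1} pick 1 [2->1 ok]
  7: obs=x cand={0,1} pick 1 [1->1 ok]
  8: obs=y cand={2} pick 2 [1->2 ok]
  9: obs=x cand={0,1} pick 0 [2->0 ok]
  10: obs=y cand={2} pick 2 [0->2 ok]
  11: obs=x cand={0,1} pick 1 [2->1 ok]
  12: obs=x cand={0,1} pick 1 [1->1 ok]
  13: obs=y cand={2} pick 2 [1->2 ok]
  14: obs=x cand={0,1} pick 1 [2->1 ok]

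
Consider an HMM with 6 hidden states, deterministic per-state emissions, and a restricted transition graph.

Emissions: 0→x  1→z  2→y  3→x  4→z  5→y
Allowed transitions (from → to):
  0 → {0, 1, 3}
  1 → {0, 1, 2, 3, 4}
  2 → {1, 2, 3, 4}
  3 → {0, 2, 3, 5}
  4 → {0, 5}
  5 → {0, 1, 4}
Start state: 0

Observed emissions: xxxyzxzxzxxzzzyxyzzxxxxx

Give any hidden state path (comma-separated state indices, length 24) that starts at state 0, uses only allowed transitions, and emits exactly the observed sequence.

  pos 0: x in {0,3}, choose 0; start
  pos 1: x in {0,3}, choose 0; 0->0 ok
  pos 2: x in {0,3}, choose 3; 0->3 ok
  pos 3: y in {2,5}, choose 2; 3->2 ok
  pos 4: z in {1,4}, choose 4; 2->4 ok
  pos 5: x in {0,3}, choose 0; 4->0 ok
  pos 6: z in {1,4}, choose 1; 0->1 ok
  pos 7: x in {0,3}, choose 0; 1->0 ok
  pos 8: z in {1,4}, choose 1; 0->1 ok
  pos 9: x in {0,3}, choose 3; 1->3 ok
  pos 10: x in {0,3}, choose 0; 3->0 ok
  pos 11: z in {1,4}, choose 1; 0->1 ok
  pos 12: z in {1,4}, choose 1; 1->1 ok
  pos 13: z in {1,4}, choose 1; 1->1 ok
  pos 14: y in {2,5}, choose 2; 1->2 ok
  pos 15: x in {0,3}, choose 3; 2->3 ok
  pos 16: y in {2,5}, choose 5; 3->5 ok
  pos 17: z in {1,4}, choose 1; 5->1 ok
  pos 18: z in {1,4}, choose 1; 1->1 ok
  pos 19: x in {0,3}, choose 0; 1->0 ok
  pos 20: x in {0,3}, choose 0; 0->0 ok
  pos 21: x in {0,3}, choose 3; 0->3 ok
  pos 22: x in {0,3}, choose 0; 3->0 ok
  pos 23: x in {0,3}, choose 3; 0->3 ok

0,0,3,2,4,0,1,0,1,3,0,1,1,1,2,3,5,1,1,0,0,3,0,3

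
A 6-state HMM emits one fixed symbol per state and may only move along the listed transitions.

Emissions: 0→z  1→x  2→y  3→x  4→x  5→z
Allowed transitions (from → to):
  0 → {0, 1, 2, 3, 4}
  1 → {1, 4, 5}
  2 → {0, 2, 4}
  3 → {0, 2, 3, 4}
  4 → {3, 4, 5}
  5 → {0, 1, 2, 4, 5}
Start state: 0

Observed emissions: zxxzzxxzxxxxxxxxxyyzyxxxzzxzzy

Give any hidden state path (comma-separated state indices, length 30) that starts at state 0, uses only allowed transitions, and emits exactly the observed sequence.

  0: obs=z cand={0,5} pick 0 [start]
  1: obs=x cand={1,3,4} pick 3 [0->3 ok]
  2: obs=x cand={1,3,4} pick 4 [3->4 ok]
  3: obs=z cand={0,5} pick 5 [4->5 ok]
  4: obs=z cand={0,5} pick 0 [5->0 ok]
  5: obs=x cand={1,3,4} pick 3 [0->3 ok]
  6: obs=x cand={1,3,4} pick 3 [3->3 ok]
  7: obs=z cand={0,5} pick 0 [3->0 ok]
  8: obs=x cand={1,3,4} pick 4 [0->4 ok]
  9: obs=x cand={1,3,4} pick 4 [4->4 ok]
  10: obs=x cand={1,3,4} pick 4 [4->4 ok]
  11: obs=x cand={1,3,4} pick 3 [4->3 ok]
  12: obs=x cand={1,3,4} pick 4 [3->4 ok]
  13: obs=x cand={1,3,4} pick 4 [4->4 ok]
  14: obs=x cand={1,3,4} pick 3 [4->3 ok]
  15: obs=x cand={1,3,4} pick 4 [3->4 ok]
  16: obs=x cand={1,3,4} pick 3 [4->3 ok]
  17: obs=y cand={2} pick 2 [3->2 ok]
  18: obs=y cand={2} pick 2 [2->2 ok]
  19: obs=z cand={0,5} pick 0 [2->0 ok]
  20: obs=y cand={2} pick 2 [0->2 ok]
  21: obs=x cand={1,3,4} pick 4 [2->4 ok]
  22: obs=x cand={1,3,4} pick 4 [4->4 ok]
  23: obs=x cand={1,3,4} pick 3 [4->3 ok]
  24: obs=z cand={0,5} pick 0 [3->0 ok]
  25: obs=z cand={0,5} pick 0 [0->0 ok]
  26: obs=x cand={1,3,4} pick 3 [0->3 ok]
  27: obs=z cand={0,5} pick 0 [3->0 ok]
  28: obs=z cand={0,5} pick 0 [0->0 ok]
  29: obs=y cand={2} pick 2 [0->2 ok]

0,3,4,5,0,3,3,0,4,4,4,3,4,4,3,4,3,2,2,0,2,4,4,3,0,0,3,0,0,2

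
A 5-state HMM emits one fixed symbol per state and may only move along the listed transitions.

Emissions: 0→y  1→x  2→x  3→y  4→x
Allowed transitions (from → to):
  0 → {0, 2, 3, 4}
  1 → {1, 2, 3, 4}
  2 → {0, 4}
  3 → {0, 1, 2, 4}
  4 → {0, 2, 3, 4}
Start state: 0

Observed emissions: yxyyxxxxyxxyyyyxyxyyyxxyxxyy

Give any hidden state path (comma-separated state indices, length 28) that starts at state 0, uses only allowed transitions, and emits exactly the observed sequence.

0,2,0,3,1,1,4,2,0,2,4,0,0,3,0,2,0,2,0,0,0,2,4,3,2,4,0,0

  0: obs=y cand={0,3} pick 0 [start]
  1: obs=x cand={1,2,4} pick 2 [0->2 ok]
  2: obs=y cand={0,3} pick 0 [2->0 ok]
  3: obs=y cand={0,3} pick 3 [0->3 ok]
  4: obs=x cand={1,2,4} pick 1 [3->1 ok]
  5: obs=x cand={1,2,4} pick 1 [1->1 ok]
  6: obs=x cand={1,2,4} pick 4 [1->4 ok]
  7: obs=x cand={1,2,4} pick 2 [4->2 ok]
  8: obs=y cand={0,3} pick 0 [2->0 ok]
  9: obs=x cand={1,2,4} pick 2 [0->2 ok]
  10: obs=x cand={1,2,4} pick 4 [2->4 ok]
  11: obs=y cand={0,3} pick 0 [4->0 ok]
  12: obs=y cand={0,3} pick 0 [0->0 ok]
  13: obs=y cand={0,3} pick 3 [0->3 ok]
  14: obs=y cand={0,3} pick 0 [3->0 ok]
  15: obs=x cand={1,2,4} pick 2 [0->2 ok]
  16: obs=y cand={0,3} pick 0 [2->0 ok]
  17: obs=x cand={1,2,4} pick 2 [0->2 ok]
  18: obs=y cand={0,3} pick 0 [2->0 ok]
  19: obs=y cand={0,3} pick 0 [0->0 ok]
  20: obs=y cand={0,3} pick 0 [0->0 ok]
  21: obs=x cand={1,2,4} pick 2 [0->2 ok]
  22: obs=x cand={1,2,4} pick 4 [2->4 ok]
  23: obs=y cand={0,3} pick 3 [4->3 ok]
  24: obs=x cand={1,2,4} pick 2 [3->2 ok]
  25: obs=x cand={1,2,4} pick 4 [2->4 ok]
  26: obs=y cand={0,3} pick 0 [4->0 ok]
  27: obs=y cand={0,3} pick 0 [0->0 ok]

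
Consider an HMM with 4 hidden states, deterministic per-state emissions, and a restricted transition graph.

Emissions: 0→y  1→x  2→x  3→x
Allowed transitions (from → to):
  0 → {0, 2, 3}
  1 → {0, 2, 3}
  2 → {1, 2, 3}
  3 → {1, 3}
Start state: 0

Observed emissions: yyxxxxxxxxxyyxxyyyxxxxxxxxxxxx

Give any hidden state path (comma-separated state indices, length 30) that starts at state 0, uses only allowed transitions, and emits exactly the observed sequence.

  t0 'y' -> {0}, take 0 (start)
  t1 'y' -> {0}, take 0 (0->0 ok)
  t2 'x' -> {1,2,3}, take 2 (0->2 ok)
  t3 'x' -> {1,2,3}, take 2 (2->2 ok)
  t4 'x' -> {1,2,3}, take 2 (2->2 ok)
  t5 'x' -> {1,2,3}, take 2 (2->2 ok)
  t6 'x' -> {1,2,3}, take 3 (2->3 ok)
  t7 'x' -> {1,2,3}, take 3 (3->3 ok)
  t8 'x' -> {1,2,3}, take 1 (3->1 ok)
  t9 'x' -> {1,2,3}, take 3 (1->3 ok)
  t10 'x' -> {1,2,3}, take 1 (3->1 ok)
  t11 'y' -> {0}, take 0 (1->0 ok)
  t12 'y' -> {0}, take 0 (0->0 ok)
  t13 'x' -> {1,2,3}, take 3 (0->3 ok)
  t14 'x' -> {1,2,3}, take 1 (3->1 ok)
  t15 'y' -> {0}, take 0 (1->0 ok)
  t16 'y' -> {0}, take 0 (0->0 ok)
  t17 'y' -> {0}, take 0 (0->0 ok)
  t18 'x' -> {1,2,3}, take 2 (0->2 ok)
  t19 'x' -> {1,2,3}, take 3 (2->3 ok)
  t20 'x' -> {1,2,3}, take 3 (3->3 ok)
  t21 'x' -> {1,2,3}, take 1 (3->1 ok)
  t22 'x' -> {1,2,3}, take 3 (1->3 ok)
  t23 'x' -> {1,2,3}, take 3 (3->3 ok)
  t24 'x' -> {1,2,3}, take 3 (3->3 ok)
  t25 'x' -> {1,2,3}, take 3 (3->3 ok)
  t26 'x' -> {1,2,3}, take 1 (3->1 ok)
  t27 'x' -> {1,2,3}, take 3 (1->3 ok)
  t28 'x' -> {1,2,3}, take 1 (3->1 ok)
  t29 'x' -> {1,2,3}, take 3 (1->3 ok)

0,0,2,2,2,2,3,3,1,3,1,0,0,3,1,0,0,0,2,3,3,1,3,3,3,3,1,3,1,3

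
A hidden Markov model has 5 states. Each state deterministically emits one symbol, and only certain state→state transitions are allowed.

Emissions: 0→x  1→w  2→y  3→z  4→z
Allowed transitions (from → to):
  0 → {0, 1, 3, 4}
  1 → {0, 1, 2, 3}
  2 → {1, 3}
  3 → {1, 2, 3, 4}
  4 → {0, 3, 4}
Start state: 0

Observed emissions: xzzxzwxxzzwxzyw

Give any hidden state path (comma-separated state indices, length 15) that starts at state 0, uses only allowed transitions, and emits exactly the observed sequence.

  t0 'x' -> {0}, take 0 (start)
  t1 'z' -> {3,4}, take 4 (0->4 ok)
  t2 'z' -> {3,4}, take 4 (4->4 ok)
  t3 'x' -> {0}, take 0 (4->0 ok)
  t4 'z' -> {3,4}, take 3 (0->3 ok)
  t5 'w' -> {1}, take 1 (3->1 ok)
  t6 'x' -> {0}, take 0 (1->0 ok)
  t7 'x' -> {0}, take 0 (0->0 ok)
  t8 'z' -> {3,4}, take 3 (0->3 ok)
  t9 'z' -> {3,4}, take 3 (3->3 ok)
  t10 'w' -> {1}, take 1 (3->1 ok)
  t11 'x' -> {0}, take 0 (1->0 ok)
  t12 'z' -> {3,4}, take 3 (0->3 ok)
  t13 'y' -> {2}, take 2 (3->2 ok)
  t14 'w' -> {1}, take 1 (2->1 ok)

0,4,4,0,3,1,0,0,3,3,1,0,3,2,1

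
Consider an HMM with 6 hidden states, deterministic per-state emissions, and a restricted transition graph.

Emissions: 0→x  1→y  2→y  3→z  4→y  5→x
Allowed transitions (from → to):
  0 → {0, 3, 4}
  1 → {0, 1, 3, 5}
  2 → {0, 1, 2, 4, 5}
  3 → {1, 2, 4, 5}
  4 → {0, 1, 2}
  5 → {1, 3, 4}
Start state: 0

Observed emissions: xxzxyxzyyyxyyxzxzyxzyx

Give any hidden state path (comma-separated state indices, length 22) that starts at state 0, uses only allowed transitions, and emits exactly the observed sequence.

  [0] x  {0,5}  => 0  start
  [1] x  {0,5}  => 0  0->0 ok
  [2] z  {3}  => 3  0->3 ok
  [3] x  {0,5}  => 5  3->5 ok
  [4] y  {1,2,4}  => 4  5->4 ok
  [5] x  {0,5}  => 0  4->0 ok
  [6] z  {3}  => 3  0->3 ok
  [7] y  {1,2,4}  => 2  3->2 ok
  [8] y  {1,2,4}  => 2  2->2 ok
  [9] y  {1,2,4}  => 1  2->1 ok
  [10] x  {0,5}  => 5  1->5 ok
  [11] y  {1,2,4}  => 4  5->4 ok
  [12] y  {1,2,4}  => 2  4->2 ok
  [13] x  {0,5}  => 5  2->5 ok
  [14] z  {3}  => 3  5->3 ok
  [15] x  {0,5}  => 5  3->5 ok
  [16] z  {3}  => 3  5->3 ok
  [17] y  {1,2,4}  => 2  3->2 ok
  [18] x  {0,5}  => 0  2->0 ok
  [19] z  {3}  => 3  0->3 ok
  [20] y  {1,2,4}  => 2  3->2 ok
  [21] x  {0,5}  => 5  2->5 ok

0,0,3,5,4,0,3,2,2,1,5,4,2,5,3,5,3,2,0,3,2,5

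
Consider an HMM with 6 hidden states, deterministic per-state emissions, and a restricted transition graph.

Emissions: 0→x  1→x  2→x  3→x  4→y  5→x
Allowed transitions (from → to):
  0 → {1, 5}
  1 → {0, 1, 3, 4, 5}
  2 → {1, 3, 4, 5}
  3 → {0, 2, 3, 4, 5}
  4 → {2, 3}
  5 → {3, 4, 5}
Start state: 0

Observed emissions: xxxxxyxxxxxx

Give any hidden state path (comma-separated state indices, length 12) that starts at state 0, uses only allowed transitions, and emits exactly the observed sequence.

  [0] x  {0,1,2,3,5}  => 0  start
  [1] x  {0,1,2,3,5}  => 1  0->1 ok
  [2] x  {0,1,2,3,5}  => 3  1->3 ok
  [3] x  {0,1,2,3,5}  => 5  3->5 ok
  [4] x  {0,1,2,3,5}  => 3  5->3 ok
  [5] y  {4}  => 4  3->4 ok
  [6] x  {0,1,2,3,5}  => 3  4->3 ok
  [7] x  {0,1,2,3,5}  => 5  3->5 ok
  [8] x  {0,1,2,3,5}  => 5  5->5 ok
  [9] x  {0,1,2,3,5}  => 3  5->3 ok
  [10] x  {0,1,2,3,5}  => 2  3->2 ok
  [11] x  {0,1,2,3,5}  => 3  2->3 ok

0,1,3,5,3,4,3,5,5,3,2,3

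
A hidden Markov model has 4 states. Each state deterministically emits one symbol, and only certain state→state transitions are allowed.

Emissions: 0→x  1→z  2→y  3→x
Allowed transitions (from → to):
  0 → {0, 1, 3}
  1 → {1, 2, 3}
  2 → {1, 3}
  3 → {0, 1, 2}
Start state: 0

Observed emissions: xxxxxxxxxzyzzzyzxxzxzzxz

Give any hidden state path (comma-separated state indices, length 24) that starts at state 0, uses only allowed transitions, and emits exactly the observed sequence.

  [0] x  {0,3}  => 0  start
  [1] x  {0,3}  => 0  0->0 ok
  [2] x  {0,3}  => 0  0->0 ok
  [3] x  {0,3}  => 0  0->0 ok
  [4] x  {0,3}  => 0  0->0 ok
  [5] x  {0,3}  => 0  0->0 ok
  [6] x  {0,3}  => 0  0->0 ok
  [7] x  {0,3}  => 0  0->0 ok
  [8] x  {0,3}  => 3  0->3 ok
  [9] z  {1}  => 1  3->1 ok
  [10] y  {2}  => 2  1->2 ok
  [11] z  {1}  => 1  2->1 ok
  [12] z  {1}  => 1  1->1 ok
  [13] z  {1}  => 1  1->1 ok
  [14] y  {2}  => 2  1->2 ok
  [15] z  {1}  => 1  2->1 ok
  [16] x  {0,3}  => 3  1->3 ok
  [17] x  {0,3}  => 0  3->0 ok
  [18] z  {1}  => 1  0->1 ok
  [19] x  {0,3}  => 3  1->3 ok
  [20] z  {1}  => 1  3->1 ok
  [21] z  {1}  => 1  1->1 ok
  [22] x  {0,3}  => 3  1->3 ok
  [23] z  {1}  => 1  3->1 ok

0,0,0,0,0,0,0,0,3,1,2,1,1,1,2,1,3,0,1,3,1,1,3,1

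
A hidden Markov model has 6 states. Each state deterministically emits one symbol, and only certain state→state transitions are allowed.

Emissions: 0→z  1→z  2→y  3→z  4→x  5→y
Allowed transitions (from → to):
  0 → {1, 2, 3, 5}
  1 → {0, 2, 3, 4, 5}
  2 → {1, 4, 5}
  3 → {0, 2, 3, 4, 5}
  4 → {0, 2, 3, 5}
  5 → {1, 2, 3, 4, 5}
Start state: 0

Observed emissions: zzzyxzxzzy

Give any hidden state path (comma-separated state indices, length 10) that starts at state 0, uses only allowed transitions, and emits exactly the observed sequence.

0,3,0,2,4,3,4,3,0,2

  t0 'z' -> {0,1,3}, take 0 (start)
  t1 'z' -> {0,1,3}, take 3 (0->3 ok)
  t2 'z' -> {0,1,3}, take 0 (3->0 ok)
  t3 'y' -> {2,5}, take 2 (0->2 ok)
  t4 'x' -> {4}, take 4 (2->4 ok)
  t5 'z' -> {0,1,3}, take 3 (4->3 ok)
  t6 'x' -> {4}, take 4 (3->4 ok)
  t7 'z' -> {0,1,3}, take 3 (4->3 ok)
  t8 'z' -> {0,1,3}, take 0 (3->0 ok)
  t9 'y' -> {2,5}, take 2 (0->2 ok)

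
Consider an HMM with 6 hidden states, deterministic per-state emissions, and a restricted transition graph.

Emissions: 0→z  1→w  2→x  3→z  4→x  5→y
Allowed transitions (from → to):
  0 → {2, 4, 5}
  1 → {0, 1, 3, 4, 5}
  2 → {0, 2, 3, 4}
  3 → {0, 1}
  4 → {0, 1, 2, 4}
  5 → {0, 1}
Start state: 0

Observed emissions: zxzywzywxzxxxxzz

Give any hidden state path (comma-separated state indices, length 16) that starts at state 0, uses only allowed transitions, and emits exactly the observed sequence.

0,4,0,5,1,0,5,1,4,0,4,4,4,2,3,0

  [0] z  {0,3}  => 0  start
  [1] x  {2,4}  => 4  0->4 ok
  [2] z  {0,3}  => 0  4->0 ok
  [3] y  {5}  => 5  0->5 ok
  [4] w  {1}  => 1  5->1 ok
  [5] z  {0,3}  => 0  1->0 ok
  [6] y  {5}  => 5  0->5 ok
  [7] w  {1}  => 1  5->1 ok
  [8] x  {2,4}  => 4  1->4 ok
  [9] z  {0,3}  => 0  4->0 ok
  [10] x  {2,4}  => 4  0->4 ok
  [11] x  {2,4}  => 4  4->4 ok
  [12] x  {2,4}  => 4  4->4 ok
  [13] x  {2,4}  => 2  4->2 ok
  [14] z  {0,3}  => 3  2->3 ok
  [15] z  {0,3}  => 0  3->0 ok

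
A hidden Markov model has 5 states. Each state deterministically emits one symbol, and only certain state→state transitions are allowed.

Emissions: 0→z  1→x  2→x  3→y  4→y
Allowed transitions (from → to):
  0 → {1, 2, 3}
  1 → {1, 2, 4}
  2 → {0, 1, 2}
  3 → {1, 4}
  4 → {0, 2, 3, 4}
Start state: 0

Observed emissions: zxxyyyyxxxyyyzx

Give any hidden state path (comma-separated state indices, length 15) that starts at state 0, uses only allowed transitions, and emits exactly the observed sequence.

  [0] z  {0}  => 0  start
  [1] x  {1,2}  => 2  0->2 ok
  [2] x  {1,2}  => 1  2->1 ok
  [3] y  {3,4}  => 4  1->4 ok
  [4] y  {3,4}  => 4  4->4 ok
  [5] y  {3,4}  => 4  4->4 ok
  [6] y  {3,4}  => 3  4->3 ok
  [7] x  {1,2}  => 1  3->1 ok
  [8] x  {1,2}  => 2  1->2 ok
  [9] x  {1,2}  => 1  2->1 ok
  [10] y  {3,4}  => 4  1->4 ok
  [11] y  {3,4}  => 3  4->3 ok
  [12] y  {3,4}  => 4  3->4 ok
  [13] z  {0}  => 0  4->0 ok
  [14] x  {1,2}  => 2  0->2 ok

0,2,1,4,4,4,3,1,2,1,4,3,4,0,2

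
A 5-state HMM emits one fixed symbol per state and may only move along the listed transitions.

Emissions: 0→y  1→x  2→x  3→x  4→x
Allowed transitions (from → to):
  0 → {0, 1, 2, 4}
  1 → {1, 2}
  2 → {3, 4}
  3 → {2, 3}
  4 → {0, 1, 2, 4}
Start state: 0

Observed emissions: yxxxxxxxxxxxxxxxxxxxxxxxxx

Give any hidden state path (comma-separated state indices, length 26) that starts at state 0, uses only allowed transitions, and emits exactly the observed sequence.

0,2,4,2,3,3,3,2,4,4,1,1,2,3,2,4,1,2,4,4,1,2,3,3,3,3

  0: obs=y cand={0} pick 0 [start]
  1: obs=x cand={1,2,3,4} pick 2 [0->2 ok]
  2: obs=x cand={1,2,3,4} pick 4 [2->4 ok]
  3: obs=x cand={1,2,3,4} pick 2 [4->2 ok]
  4: obs=x cand={1,2,3,4} pick 3 [2->3 ok]
  5: obs=x cand={1,2,3,4} pick 3 [3->3 ok]
  6: obs=x cand={1,2,3,4} pick 3 [3->3 ok]
  7: obs=x cand={1,2,3,4} pick 2 [3->2 ok]
  8: obs=x cand={1,2,3,4} pick 4 [2->4 ok]
  9: obs=x cand={1,2,3,4} pick 4 [4->4 ok]
  10: obs=x cand={1,2,3,4} pick 1 [4->1 ok]
  11: obs=x cand={1,2,3,4} pick 1 [1->1 ok]
  12: obs=x cand={1,2,3,4} pick 2 [1->2 ok]
  13: obs=x cand={1,2,3,4} pick 3 [2->3 ok]
  14: obs=x cand={1,2,3,4} pick 2 [3->2 ok]
  15: obs=x cand={1,2,3,4} pick 4 [2->4 ok]
  16: obs=x cand={1,2,3,4} pick 1 [4->1 ok]
  17: obs=x cand={1,2,3,4} pick 2 [1->2 ok]
  18: obs=x cand={1,2,3,4} pick 4 [2->4 ok]
  19: obs=x cand={1,2,3,4} pick 4 [4->4 ok]
  20: obs=x cand={1,2,3,4} pick 1 [4->1 ok]
  21: obs=x cand={1,2,3,4} pick 2 [1->2 ok]
  22: obs=x cand={1,2,3,4} pick 3 [2->3 ok]
  23: obs=x cand={1,2,3,4} pick 3 [3->3 ok]
  24: obs=x cand={1,2,3,4} pick 3 [3->3 ok]
  25: obs=x cand={1,2,3,4} pick 3 [3->3 ok]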